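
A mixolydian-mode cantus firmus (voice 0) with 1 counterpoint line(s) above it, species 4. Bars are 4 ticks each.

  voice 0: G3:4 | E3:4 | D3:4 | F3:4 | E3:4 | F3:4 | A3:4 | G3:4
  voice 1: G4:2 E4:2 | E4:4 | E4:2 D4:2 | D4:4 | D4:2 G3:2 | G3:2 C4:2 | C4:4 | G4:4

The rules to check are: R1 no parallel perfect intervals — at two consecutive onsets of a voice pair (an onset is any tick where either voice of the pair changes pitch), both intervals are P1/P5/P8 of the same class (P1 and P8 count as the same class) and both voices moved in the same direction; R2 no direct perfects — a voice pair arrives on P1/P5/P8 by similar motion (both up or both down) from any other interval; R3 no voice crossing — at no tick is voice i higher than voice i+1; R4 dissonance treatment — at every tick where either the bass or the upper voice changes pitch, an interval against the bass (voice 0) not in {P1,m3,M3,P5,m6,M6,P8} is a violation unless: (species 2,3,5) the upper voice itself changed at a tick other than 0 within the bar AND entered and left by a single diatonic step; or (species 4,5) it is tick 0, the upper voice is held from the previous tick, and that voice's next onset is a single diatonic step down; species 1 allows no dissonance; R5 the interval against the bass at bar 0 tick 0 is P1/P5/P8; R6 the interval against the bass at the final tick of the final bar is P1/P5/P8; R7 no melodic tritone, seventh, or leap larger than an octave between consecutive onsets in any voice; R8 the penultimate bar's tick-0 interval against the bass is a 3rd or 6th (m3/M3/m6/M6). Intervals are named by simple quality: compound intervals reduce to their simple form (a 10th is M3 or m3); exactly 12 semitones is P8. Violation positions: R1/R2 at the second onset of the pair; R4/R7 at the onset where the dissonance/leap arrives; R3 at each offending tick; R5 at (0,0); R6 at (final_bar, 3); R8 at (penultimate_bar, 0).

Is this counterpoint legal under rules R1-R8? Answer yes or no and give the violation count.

bar 0: v0=G3 v1=G4 (P8)
bar 1: v0=E3 v1=E4 (P8)
bar 2: v0=D3 v1=E4 (M2)
bar 3: v0=F3 v1=D4 (M6)
bar 4: v0=E3 v1=D4 (m7)
bar 5: v0=F3 v1=G3 (M2)
bar 6: v0=A3 v1=C4 (m3)
bar 7: v0=G3 v1=G4 (P8)
  R4 @ bar4.0: E3/D4 m7 untreated
  R4 @ bar5.0: F3/G3 M2 untreated

No (2 violations)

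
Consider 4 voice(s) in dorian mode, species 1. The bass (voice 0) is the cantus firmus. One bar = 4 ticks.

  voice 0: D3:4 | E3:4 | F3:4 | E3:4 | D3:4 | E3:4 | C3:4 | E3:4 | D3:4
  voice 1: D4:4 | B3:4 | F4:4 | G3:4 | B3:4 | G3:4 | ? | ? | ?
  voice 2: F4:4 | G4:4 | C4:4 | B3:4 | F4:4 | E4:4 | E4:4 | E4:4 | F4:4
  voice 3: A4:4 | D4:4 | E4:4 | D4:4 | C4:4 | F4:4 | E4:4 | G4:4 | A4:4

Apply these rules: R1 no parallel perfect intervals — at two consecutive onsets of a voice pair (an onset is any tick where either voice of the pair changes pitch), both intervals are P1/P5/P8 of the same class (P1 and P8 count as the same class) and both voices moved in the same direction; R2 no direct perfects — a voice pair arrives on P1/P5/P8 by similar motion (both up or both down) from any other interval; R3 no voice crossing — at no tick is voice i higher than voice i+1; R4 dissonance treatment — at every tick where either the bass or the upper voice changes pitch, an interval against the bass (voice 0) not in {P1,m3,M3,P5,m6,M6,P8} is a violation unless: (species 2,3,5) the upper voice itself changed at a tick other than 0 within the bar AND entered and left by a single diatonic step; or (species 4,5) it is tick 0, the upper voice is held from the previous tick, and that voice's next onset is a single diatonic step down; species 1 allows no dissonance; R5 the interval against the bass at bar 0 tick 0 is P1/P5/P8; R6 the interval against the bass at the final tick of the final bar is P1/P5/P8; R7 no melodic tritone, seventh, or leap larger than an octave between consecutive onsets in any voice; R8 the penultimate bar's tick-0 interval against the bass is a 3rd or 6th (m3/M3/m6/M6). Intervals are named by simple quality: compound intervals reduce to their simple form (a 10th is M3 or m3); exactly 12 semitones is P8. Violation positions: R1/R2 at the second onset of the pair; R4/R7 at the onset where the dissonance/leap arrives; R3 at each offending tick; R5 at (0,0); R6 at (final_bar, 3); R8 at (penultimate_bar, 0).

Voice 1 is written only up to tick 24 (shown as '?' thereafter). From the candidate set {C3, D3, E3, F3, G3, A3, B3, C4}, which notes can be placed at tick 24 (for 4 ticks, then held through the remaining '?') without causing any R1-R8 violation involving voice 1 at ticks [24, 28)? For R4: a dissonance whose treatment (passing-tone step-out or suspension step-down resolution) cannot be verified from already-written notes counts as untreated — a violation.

C3: violates R2
D3: violates R4
E3: violates R2
F3: violates R4
G3: legal
A3: legal
B3: violates R4
C4: legal

{A3, C4, G3}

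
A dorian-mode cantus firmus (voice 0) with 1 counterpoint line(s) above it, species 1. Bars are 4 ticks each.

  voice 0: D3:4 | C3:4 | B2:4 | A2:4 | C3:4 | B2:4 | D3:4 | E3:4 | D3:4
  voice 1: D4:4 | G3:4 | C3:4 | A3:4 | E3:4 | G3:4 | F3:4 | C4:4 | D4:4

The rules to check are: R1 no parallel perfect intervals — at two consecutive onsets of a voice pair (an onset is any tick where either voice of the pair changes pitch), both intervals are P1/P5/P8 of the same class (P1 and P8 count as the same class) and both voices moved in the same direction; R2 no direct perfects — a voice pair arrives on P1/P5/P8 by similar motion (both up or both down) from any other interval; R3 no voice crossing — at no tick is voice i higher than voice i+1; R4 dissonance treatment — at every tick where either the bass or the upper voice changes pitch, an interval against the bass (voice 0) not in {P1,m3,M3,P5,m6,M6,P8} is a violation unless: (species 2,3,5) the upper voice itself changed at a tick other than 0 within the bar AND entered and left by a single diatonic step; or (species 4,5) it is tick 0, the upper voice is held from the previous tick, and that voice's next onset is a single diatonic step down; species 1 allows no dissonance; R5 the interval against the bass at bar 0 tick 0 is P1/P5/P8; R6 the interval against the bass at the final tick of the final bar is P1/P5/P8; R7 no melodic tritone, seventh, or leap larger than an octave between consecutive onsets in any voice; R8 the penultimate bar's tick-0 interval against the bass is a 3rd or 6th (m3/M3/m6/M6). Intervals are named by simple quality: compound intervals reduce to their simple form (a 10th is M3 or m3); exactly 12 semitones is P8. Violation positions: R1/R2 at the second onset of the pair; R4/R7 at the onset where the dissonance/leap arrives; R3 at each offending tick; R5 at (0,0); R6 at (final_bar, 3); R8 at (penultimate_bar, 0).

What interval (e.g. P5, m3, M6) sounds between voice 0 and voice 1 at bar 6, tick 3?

voice 0=D3 voice 1=F3 -> m3

m3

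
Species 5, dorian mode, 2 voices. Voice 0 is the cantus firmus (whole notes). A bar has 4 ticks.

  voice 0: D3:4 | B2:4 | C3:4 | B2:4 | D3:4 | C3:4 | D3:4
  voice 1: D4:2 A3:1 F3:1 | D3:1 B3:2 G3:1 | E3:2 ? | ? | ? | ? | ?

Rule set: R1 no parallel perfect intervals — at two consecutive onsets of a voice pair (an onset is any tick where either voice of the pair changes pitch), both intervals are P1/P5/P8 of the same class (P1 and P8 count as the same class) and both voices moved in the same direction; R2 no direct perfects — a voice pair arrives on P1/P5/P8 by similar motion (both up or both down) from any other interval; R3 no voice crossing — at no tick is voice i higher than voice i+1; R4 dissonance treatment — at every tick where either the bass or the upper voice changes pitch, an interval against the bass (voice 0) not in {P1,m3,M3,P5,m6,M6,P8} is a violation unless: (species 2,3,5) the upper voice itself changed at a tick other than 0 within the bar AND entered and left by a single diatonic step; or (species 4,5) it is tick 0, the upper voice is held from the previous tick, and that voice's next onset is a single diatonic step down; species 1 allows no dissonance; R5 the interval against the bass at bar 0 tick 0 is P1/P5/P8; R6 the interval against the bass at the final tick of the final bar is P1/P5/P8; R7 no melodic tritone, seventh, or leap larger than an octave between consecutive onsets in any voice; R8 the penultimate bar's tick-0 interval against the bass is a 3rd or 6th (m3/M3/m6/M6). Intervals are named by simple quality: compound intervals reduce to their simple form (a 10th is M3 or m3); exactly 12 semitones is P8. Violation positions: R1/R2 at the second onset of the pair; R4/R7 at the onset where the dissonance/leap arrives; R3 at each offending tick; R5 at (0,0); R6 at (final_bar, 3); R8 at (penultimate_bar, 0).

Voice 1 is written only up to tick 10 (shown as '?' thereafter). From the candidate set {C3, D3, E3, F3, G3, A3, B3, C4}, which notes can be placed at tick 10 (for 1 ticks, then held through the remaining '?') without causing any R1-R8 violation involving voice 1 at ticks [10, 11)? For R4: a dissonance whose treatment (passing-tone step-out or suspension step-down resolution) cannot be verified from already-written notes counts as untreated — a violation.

C3: legal
D3: violates R4
E3: legal
F3: violates R4
G3: legal
A3: legal
B3: violates R4
C4: legal

{A3, C3, C4, E3, G3}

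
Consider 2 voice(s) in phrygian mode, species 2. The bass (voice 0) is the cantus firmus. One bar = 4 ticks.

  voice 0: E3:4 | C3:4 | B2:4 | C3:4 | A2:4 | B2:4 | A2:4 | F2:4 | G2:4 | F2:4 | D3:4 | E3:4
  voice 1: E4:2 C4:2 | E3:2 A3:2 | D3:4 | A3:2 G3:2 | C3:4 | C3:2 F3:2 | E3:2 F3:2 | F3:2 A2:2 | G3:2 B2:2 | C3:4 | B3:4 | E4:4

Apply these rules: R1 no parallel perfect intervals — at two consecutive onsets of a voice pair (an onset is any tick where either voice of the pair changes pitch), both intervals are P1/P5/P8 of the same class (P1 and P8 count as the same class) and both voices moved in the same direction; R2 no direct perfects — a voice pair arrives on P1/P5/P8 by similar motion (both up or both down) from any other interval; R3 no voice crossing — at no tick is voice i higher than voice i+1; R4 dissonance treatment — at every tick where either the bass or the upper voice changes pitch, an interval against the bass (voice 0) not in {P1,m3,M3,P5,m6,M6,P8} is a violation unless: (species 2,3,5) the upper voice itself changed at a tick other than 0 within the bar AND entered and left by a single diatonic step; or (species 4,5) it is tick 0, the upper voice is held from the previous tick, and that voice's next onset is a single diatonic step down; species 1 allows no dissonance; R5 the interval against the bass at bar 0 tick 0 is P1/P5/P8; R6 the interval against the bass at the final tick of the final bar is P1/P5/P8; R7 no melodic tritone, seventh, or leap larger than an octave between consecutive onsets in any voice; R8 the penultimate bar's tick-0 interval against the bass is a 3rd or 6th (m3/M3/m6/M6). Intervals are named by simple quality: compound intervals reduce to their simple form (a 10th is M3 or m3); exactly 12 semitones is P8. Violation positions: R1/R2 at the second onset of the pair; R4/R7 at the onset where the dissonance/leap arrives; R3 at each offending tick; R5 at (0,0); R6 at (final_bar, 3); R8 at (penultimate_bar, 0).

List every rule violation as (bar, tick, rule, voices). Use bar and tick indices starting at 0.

bar 0: v0=E3 v1=E4 downbeat P8
bar 1: v0=C3 v1=E3 downbeat M3
bar 2: v0=B2 v1=D3 downbeat m3
bar 3: v0=C3 v1=A3 downbeat M6
bar 4: v0=A2 v1=C3 downbeat m3
bar 5: v0=B2 v1=C3 downbeat m2
bar 6: v0=A2 v1=E3 downbeat P5
bar 7: v0=F2 v1=F3 downbeat P8
bar 8: v0=G2 v1=G3 downbeat P8
bar 9: v0=F2 v1=C3 downbeat P5
bar 10: v0=D3 v1=B3 downbeat M6
bar 11: v0=E3 v1=E4 downbeat P8
  -> R4 @ bar 5 tick 0 v(0, 1): B2/C3 m2 untreated
  -> R4 @ bar 5 tick 2 v(0, 1): B2/F3 TT untreated
  -> R2 @ bar 6 tick 0 v(0, 1): B2/F3 TT -> A2/E3 P5 similar
  -> R2 @ bar 8 tick 0 v(0, 1): F2/A2 M3 -> G2/G3 P8 similar
  -> R7 @ bar 8 tick 0 v(1,): A2->G3 leap 10st
  -> R7 @ bar 10 tick 0 v(1,): C3->B3 leap 11st
  -> R2 @ bar 11 tick 0 v(0, 1): D3/B3 M6 -> E3/E4 P8 similar

(5, 0, R4, (0, 1))
(5, 2, R4, (0, 1))
(6, 0, R2, (0, 1))
(8, 0, R2, (0, 1))
(8, 0, R7, (1,))
(10, 0, R7, (1,))
(11, 0, R2, (0, 1))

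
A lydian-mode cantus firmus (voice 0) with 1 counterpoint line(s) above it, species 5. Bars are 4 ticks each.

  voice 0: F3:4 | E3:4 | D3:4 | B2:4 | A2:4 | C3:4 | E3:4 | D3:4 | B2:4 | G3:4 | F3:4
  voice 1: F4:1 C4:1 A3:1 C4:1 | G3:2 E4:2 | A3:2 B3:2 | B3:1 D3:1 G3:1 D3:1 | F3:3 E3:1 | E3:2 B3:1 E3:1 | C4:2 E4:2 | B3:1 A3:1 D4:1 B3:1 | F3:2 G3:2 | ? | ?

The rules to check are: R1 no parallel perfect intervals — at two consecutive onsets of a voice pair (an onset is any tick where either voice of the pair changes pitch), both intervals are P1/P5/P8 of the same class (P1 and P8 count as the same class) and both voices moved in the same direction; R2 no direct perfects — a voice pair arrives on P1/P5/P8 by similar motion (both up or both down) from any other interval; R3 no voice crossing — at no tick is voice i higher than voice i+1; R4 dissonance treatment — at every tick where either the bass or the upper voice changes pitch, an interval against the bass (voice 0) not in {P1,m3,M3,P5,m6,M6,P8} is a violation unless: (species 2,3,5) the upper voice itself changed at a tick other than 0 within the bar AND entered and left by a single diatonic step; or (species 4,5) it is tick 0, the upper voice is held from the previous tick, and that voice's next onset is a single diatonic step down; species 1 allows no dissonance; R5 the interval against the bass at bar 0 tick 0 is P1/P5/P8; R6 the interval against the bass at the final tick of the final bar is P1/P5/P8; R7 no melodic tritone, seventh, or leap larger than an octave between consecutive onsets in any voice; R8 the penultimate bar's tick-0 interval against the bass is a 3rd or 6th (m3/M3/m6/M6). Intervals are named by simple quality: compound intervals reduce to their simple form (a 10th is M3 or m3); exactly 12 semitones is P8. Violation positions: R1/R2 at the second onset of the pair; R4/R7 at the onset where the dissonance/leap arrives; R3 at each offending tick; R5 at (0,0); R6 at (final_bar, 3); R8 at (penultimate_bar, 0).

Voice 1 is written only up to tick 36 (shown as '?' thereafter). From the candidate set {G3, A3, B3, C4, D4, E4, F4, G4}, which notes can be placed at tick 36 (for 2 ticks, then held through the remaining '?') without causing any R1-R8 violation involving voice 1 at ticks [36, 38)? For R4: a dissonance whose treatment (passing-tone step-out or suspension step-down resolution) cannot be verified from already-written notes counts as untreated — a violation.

G3: violates R8
A3: violates R4,R8
B3: legal
C4: violates R4,R8
D4: violates R2,R8
E4: legal
F4: violates R4,R7,R8
G4: violates R2,R8

{B3, E4}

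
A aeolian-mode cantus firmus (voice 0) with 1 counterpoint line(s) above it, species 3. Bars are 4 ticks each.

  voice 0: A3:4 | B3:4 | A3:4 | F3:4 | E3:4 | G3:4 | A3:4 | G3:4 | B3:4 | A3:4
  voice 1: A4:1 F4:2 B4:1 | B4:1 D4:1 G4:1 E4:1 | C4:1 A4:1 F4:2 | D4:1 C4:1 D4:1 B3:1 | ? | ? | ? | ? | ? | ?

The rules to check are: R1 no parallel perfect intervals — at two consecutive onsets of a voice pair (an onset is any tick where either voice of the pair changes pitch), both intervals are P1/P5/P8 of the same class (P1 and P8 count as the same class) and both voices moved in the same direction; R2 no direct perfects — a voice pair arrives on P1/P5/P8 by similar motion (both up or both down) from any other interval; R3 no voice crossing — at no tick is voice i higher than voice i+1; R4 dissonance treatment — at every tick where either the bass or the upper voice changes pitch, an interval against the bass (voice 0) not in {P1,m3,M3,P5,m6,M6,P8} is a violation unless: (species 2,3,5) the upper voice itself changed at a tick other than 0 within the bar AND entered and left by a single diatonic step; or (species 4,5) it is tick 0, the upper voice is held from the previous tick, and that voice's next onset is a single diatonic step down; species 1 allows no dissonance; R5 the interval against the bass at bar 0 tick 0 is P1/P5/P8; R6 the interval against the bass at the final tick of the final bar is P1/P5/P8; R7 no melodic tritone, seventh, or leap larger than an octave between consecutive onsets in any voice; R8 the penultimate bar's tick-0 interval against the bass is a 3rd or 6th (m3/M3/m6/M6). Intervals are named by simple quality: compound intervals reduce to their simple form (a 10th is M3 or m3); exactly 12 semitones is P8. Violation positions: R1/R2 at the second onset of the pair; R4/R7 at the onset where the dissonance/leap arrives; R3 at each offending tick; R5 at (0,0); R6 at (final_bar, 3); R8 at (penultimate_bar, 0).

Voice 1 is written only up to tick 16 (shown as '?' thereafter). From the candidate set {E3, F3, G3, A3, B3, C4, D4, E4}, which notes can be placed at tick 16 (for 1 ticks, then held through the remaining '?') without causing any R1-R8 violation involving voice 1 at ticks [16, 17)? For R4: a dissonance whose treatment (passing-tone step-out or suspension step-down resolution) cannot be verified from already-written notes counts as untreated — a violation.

{B3, C4, E4, G3}

E3: violates R2
F3: violates R4,R7
G3: legal
A3: violates R4
B3: legal
C4: legal
D4: violates R4
E4: legal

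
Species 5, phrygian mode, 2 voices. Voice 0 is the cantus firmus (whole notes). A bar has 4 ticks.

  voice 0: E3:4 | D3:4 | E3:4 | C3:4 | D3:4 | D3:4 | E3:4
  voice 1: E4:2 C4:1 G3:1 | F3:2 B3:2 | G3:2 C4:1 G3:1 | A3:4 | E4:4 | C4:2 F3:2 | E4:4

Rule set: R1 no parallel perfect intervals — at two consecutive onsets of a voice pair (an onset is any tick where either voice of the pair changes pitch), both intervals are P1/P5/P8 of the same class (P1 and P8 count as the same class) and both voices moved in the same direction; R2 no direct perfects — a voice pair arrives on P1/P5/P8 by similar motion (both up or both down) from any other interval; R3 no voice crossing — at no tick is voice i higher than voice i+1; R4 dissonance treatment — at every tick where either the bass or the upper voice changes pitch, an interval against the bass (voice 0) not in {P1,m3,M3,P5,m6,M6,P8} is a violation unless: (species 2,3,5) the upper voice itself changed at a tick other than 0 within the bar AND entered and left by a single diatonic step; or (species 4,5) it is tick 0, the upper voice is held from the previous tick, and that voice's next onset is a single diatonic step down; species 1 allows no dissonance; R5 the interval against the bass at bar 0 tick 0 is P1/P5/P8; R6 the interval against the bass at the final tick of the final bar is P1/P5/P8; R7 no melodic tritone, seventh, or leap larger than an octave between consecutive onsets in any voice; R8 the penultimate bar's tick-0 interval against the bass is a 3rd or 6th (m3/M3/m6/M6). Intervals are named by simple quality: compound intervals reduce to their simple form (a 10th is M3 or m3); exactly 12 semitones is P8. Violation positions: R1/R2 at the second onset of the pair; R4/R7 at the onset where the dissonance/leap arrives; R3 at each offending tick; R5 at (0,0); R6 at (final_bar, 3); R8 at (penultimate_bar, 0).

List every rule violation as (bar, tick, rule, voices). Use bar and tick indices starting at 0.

bar 0: v0=E3 v1=E4 downbeat P8
bar 1: v0=D3 v1=F3 downbeat m3
bar 2: v0=E3 v1=G3 downbeat m3
bar 3: v0=C3 v1=A3 downbeat M6
bar 4: v0=D3 v1=E4 downbeat M2
bar 5: v0=D3 v1=C4 downbeat m7
bar 6: v0=E3 v1=E4 downbeat P8
  -> R7 @ bar 1 tick 2 v(1,): F3->B3 leap 6st
  -> R4 @ bar 4 tick 0 v(0, 1): D3/E4 M2 untreated
  -> R4 @ bar 5 tick 0 v(0, 1): D3/C4 m7 untreated
  -> R8 @ bar 5 tick 0 v(0, 1): penult m7 not 3rd/6th
  -> R2 @ bar 6 tick 0 v(0, 1): D3/F3 m3 -> E3/E4 P8 similar
  -> R7 @ bar 6 tick 0 v(1,): F3->E4 leap 11st

(1, 2, R7, (1,))
(4, 0, R4, (0, 1))
(5, 0, R4, (0, 1))
(5, 0, R8, (0, 1))
(6, 0, R2, (0, 1))
(6, 0, R7, (1,))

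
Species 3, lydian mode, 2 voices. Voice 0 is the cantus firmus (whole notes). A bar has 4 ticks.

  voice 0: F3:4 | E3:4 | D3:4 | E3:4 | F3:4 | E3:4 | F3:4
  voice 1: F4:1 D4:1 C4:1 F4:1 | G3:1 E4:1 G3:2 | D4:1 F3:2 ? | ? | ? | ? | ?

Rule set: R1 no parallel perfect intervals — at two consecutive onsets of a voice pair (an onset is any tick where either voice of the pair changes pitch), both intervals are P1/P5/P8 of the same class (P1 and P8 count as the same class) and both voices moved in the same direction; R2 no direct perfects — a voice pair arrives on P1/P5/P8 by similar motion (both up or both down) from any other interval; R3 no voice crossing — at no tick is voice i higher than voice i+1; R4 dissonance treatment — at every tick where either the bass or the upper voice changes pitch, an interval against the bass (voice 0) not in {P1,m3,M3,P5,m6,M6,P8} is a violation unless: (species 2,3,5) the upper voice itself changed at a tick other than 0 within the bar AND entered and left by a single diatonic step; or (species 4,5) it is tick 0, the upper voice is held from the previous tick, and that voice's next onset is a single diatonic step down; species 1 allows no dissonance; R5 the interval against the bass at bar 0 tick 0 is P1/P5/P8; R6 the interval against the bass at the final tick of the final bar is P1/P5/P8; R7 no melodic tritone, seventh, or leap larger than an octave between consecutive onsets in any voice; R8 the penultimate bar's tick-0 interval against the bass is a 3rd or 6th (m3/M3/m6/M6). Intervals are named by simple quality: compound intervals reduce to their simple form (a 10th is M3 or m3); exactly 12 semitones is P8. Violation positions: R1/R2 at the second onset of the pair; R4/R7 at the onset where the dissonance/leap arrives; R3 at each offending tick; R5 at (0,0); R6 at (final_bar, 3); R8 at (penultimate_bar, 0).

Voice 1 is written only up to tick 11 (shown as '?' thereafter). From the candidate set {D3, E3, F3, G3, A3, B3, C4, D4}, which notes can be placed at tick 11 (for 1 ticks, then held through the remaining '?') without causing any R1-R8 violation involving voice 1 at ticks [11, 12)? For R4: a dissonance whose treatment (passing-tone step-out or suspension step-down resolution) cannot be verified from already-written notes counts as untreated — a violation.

D3: legal
E3: violates R4
F3: legal
G3: violates R4
A3: legal
B3: violates R7
C4: violates R4
D4: legal

{A3, D3, D4, F3}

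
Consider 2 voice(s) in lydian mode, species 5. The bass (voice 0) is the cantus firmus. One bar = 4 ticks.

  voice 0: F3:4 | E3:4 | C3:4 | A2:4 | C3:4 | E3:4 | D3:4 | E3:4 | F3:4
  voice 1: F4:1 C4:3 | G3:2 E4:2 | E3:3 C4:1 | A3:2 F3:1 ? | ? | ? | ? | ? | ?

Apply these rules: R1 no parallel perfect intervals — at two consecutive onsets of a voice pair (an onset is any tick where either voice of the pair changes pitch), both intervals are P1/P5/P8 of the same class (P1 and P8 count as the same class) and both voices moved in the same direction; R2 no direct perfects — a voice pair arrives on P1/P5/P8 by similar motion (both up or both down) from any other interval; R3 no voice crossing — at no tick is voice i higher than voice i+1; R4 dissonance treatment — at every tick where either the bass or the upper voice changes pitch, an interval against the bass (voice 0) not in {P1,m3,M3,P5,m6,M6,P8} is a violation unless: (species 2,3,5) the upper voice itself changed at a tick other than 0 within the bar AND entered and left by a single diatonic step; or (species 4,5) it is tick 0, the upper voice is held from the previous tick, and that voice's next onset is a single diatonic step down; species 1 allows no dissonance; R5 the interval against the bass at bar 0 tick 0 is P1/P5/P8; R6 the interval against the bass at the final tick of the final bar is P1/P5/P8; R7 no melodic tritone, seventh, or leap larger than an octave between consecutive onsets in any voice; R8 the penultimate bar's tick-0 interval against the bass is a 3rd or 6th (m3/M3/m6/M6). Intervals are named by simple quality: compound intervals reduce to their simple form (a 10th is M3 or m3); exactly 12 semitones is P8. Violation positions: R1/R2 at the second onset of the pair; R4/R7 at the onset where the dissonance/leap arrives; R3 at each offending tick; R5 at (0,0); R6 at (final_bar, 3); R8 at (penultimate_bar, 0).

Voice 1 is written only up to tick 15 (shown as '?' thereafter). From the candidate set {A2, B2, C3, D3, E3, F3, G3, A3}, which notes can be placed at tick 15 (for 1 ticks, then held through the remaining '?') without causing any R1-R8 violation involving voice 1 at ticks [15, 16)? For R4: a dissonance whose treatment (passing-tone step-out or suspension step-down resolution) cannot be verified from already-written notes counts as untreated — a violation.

A2: legal
B2: violates R4,R7
C3: legal
D3: violates R4
E3: legal
F3: legal
G3: violates R4
A3: legal

{A2, A3, C3, E3, F3}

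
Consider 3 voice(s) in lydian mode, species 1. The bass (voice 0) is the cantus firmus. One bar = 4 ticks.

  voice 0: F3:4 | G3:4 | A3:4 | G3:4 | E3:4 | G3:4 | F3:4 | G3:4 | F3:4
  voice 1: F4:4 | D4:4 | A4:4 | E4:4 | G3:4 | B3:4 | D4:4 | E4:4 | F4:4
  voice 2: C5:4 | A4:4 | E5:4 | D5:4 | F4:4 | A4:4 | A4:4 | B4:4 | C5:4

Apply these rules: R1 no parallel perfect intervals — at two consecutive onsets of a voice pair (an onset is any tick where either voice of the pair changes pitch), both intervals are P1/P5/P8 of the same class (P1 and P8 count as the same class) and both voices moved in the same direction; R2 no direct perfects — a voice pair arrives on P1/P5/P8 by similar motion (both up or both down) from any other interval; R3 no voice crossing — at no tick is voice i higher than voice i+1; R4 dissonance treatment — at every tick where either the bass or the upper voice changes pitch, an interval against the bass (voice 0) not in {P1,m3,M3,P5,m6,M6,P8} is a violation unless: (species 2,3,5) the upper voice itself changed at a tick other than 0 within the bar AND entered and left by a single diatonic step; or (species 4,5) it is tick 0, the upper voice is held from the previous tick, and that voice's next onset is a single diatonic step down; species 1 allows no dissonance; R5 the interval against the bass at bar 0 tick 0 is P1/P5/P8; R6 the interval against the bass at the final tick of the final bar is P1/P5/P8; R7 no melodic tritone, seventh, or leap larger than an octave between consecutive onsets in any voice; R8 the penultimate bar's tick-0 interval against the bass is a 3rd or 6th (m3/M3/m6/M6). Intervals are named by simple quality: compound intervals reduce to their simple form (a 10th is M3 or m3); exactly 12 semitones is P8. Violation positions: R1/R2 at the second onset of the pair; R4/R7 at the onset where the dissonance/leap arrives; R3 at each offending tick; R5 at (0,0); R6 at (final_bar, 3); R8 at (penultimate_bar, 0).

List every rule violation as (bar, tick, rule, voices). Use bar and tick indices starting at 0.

bar 0: v0=F3 v1=F4 v2=C5 downbeat P5
bar 1: v0=G3 v1=D4 v2=A4 downbeat M2
bar 2: v0=A3 v1=A4 v2=E5 downbeat P5
bar 3: v0=G3 v1=E4 v2=D5 downbeat P5
bar 4: v0=E3 v1=G3 v2=F4 downbeat m2
bar 5: v0=G3 v1=B3 v2=A4 downbeat M2
bar 6: v0=F3 v1=D4 v2=A4 downbeat M3
bar 7: v0=G3 v1=E4 v2=B4 downbeat M3
bar 8: v0=F3 v1=F4 v2=C5 downbeat P5
  -> R1 @ bar 1 tick 0 v(1, 2): F4/C5 P5 -> D4/A4 P5 similar
  -> R4 @ bar 1 tick 0 v(0, 2): G3/A4 M2 untreated
  -> R1 @ bar 2 tick 0 v(1, 2): D4/A4 P5 -> A4/E5 P5 similar
  -> R2 @ bar 2 tick 0 v(0, 1): G3/D4 P5 -> A3/A4 P8 similar
  -> R2 @ bar 2 tick 0 v(0, 2): G3/A4 M2 -> A3/E5 P5 similar
  -> R1 @ bar 3 tick 0 v(0, 2): A3/E5 P5 -> G3/D5 P5 similar
  -> R4 @ bar 4 tick 0 v(0, 2): E3/F4 m2 untreated
  -> R4 @ bar 5 tick 0 v(0, 2): G3/A4 M2 untreated
  -> R1 @ bar 7 tick 0 v(1, 2): D4/A4 P5 -> E4/B4 P5 similar
  -> R1 @ bar 8 tick 0 v(1, 2): E4/B4 P5 -> F4/C5 P5 similar

(1, 0, R1, (1, 2))
(1, 0, R4, (0, 2))
(2, 0, R1, (1, 2))
(2, 0, R2, (0, 1))
(2, 0, R2, (0, 2))
(3, 0, R1, (0, 2))
(4, 0, R4, (0, 2))
(5, 0, R4, (0, 2))
(7, 0, R1, (1, 2))
(8, 0, R1, (1, 2))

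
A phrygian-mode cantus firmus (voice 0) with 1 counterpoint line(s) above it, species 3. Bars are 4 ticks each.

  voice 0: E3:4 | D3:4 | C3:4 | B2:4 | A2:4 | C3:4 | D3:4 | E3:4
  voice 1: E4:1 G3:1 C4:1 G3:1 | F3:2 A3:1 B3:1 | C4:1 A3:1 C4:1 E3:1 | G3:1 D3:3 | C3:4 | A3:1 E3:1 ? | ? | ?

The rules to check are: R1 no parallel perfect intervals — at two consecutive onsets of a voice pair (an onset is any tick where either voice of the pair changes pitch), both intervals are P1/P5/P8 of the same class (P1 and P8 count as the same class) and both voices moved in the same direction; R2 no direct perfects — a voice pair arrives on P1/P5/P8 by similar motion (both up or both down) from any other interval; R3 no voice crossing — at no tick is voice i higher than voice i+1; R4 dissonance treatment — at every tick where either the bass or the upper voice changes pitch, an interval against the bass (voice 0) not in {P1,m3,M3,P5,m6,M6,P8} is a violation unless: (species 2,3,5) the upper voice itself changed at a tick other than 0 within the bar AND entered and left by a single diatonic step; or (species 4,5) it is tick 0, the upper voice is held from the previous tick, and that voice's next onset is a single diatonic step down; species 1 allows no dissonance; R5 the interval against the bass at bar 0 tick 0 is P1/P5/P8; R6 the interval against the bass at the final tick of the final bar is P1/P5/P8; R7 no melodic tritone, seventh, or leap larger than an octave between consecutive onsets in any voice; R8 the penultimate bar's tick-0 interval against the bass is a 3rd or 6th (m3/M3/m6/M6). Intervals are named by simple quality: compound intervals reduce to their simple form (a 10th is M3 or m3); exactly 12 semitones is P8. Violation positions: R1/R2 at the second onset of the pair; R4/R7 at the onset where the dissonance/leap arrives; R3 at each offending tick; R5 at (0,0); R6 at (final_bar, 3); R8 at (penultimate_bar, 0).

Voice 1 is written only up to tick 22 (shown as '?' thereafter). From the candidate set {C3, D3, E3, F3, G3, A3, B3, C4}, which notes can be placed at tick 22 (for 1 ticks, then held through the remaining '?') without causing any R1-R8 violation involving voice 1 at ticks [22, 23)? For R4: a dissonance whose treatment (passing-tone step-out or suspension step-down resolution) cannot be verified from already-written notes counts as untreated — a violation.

C3: legal
D3: violates R4
E3: legal
F3: violates R4
G3: legal
A3: legal
B3: violates R4
C4: legal

{A3, C3, C4, E3, G3}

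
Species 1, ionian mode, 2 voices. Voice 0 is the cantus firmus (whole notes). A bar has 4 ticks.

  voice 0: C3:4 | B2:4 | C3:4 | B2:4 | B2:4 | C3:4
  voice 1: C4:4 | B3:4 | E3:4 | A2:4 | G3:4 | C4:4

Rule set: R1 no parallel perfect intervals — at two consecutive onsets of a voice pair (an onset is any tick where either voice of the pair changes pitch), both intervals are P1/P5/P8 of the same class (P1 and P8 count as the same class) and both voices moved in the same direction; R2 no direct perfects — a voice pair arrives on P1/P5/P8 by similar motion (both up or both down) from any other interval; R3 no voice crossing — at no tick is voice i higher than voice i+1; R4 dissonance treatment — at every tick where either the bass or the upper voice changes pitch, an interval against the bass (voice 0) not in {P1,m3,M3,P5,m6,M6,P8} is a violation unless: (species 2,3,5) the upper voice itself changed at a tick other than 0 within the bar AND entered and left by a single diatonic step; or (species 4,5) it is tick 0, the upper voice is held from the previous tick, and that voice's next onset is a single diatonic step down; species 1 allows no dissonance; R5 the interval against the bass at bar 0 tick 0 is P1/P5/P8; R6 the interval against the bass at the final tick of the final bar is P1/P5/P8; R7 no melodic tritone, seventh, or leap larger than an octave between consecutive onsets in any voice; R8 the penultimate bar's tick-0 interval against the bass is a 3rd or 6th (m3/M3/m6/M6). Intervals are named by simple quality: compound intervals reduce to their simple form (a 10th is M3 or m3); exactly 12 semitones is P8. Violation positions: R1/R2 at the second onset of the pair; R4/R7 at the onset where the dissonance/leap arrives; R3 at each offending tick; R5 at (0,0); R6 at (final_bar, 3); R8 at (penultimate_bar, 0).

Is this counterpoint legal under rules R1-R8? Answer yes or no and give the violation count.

bar 0: v0=C3 v1=C4 (P8)
bar 1: v0=B2 v1=B3 (P8)
bar 2: v0=C3 v1=E3 (M3)
bar 3: v0=B2 v1=A2 (M2)
bar 4: v0=B2 v1=G3 (m6)
bar 5: v0=C3 v1=C4 (P8)
  R1 @ bar1.0: C3/C4 P8 -> B2/B3 P8 similar
  R3 @ bar3.0: B2 above A2
  R4 @ bar3.0: B2/A2 M2 untreated
  R3 @ bar3.1: B2 above A2
  R3 @ bar3.2: B2 above A2
  R3 @ bar3.3: B2 above A2
  R7 @ bar4.0: A2->G3 leap 10st
  R2 @ bar5.0: B2/G3 m6 -> C3/C4 P8 similar

No (8 violations)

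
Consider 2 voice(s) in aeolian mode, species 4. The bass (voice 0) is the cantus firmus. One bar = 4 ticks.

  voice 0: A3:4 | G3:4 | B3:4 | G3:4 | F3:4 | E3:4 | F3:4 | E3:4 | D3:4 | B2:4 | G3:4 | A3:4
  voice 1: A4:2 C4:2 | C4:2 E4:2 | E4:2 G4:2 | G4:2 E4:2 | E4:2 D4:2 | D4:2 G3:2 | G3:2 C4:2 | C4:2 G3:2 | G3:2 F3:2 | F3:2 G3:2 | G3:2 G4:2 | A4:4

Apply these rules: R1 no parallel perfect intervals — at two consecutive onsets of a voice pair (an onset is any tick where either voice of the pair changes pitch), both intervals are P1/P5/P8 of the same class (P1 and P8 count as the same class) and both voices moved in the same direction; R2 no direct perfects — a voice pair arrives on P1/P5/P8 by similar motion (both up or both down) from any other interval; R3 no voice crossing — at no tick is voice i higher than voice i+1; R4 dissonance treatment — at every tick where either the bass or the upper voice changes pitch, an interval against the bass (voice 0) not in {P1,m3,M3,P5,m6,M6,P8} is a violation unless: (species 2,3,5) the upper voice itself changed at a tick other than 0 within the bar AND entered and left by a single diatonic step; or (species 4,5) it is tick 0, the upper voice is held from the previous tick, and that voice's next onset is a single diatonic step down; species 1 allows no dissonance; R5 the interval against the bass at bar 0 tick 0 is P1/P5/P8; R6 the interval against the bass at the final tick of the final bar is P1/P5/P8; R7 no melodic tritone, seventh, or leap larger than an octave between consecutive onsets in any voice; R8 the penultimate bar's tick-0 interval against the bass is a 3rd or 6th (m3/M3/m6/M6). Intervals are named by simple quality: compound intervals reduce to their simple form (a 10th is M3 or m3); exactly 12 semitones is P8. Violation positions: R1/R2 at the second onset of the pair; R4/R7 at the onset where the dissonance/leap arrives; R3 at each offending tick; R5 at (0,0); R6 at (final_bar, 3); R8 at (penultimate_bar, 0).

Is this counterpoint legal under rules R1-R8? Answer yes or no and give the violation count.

bar 0: v0=A3 v1=A4 (P8)
bar 1: v0=G3 v1=C4 (P4)
bar 2: v0=B3 v1=E4 (P4)
bar 3: v0=G3 v1=G4 (P8)
bar 4: v0=F3 v1=E4 (M7)
bar 5: v0=E3 v1=D4 (m7)
bar 6: v0=F3 v1=G3 (M2)
bar 7: v0=E3 v1=C4 (m6)
bar 8: v0=D3 v1=G3 (P4)
bar 9: v0=B2 v1=F3 (TT)
bar 10: v0=G3 v1=G3 (P1)
bar 11: v0=A3 v1=A4 (P8)
  R4 @ bar1.0: G3/C4 P4 untreated
  R4 @ bar2.0: B3/E4 P4 untreated
  R4 @ bar5.0: E3/D4 m7 untreated
  R4 @ bar6.0: F3/G3 M2 untreated
  R4 @ bar9.0: B2/F3 TT untreated
  R8 @ bar10.0: penult P1 not 3rd/6th
  R1 @ bar11.0: G3/G4 P8 -> A3/A4 P8 similar

No (7 violations)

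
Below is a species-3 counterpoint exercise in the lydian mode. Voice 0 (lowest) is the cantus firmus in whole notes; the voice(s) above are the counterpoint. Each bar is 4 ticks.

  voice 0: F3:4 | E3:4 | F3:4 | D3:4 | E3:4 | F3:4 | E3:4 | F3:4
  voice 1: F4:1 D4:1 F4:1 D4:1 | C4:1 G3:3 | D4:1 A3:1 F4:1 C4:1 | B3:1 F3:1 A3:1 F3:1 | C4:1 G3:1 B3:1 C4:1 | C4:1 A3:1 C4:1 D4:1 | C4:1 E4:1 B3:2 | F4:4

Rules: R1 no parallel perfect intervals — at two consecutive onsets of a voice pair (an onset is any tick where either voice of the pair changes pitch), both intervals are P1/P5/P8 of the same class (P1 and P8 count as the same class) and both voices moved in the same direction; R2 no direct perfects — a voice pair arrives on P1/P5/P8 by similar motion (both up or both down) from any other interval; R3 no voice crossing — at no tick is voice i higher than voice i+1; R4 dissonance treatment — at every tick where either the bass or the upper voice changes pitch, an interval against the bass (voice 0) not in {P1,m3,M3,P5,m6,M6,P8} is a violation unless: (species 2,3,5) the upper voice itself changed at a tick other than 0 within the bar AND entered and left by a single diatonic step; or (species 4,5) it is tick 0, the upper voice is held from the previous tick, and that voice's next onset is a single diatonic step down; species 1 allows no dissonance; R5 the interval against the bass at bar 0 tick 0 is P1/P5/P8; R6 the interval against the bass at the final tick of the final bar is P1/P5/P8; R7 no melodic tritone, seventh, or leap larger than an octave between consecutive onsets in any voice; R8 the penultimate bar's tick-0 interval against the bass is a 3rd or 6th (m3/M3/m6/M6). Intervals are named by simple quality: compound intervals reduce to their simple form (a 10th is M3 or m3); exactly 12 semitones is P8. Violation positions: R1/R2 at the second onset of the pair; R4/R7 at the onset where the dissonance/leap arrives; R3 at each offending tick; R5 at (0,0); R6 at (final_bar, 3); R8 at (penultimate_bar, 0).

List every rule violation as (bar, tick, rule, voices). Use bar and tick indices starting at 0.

bar 0: v0=F3 v1=F4 downbeat P8
bar 1: v0=E3 v1=C4 downbeat m6
bar 2: v0=F3 v1=D4 downbeat M6
bar 3: v0=D3 v1=B3 downbeat M6
bar 4: v0=E3 v1=C4 downbeat m6
bar 5: v0=F3 v1=C4 downbeat P5
bar 6: v0=E3 v1=C4 downbeat m6
bar 7: v0=F3 v1=F4 downbeat P8
  -> R7 @ bar 3 tick 1 v(1,): B3->F3 leap 6st
  -> R2 @ bar 7 tick 0 v(0, 1): E3/B3 P5 -> F3/F4 P8 similar
  -> R7 @ bar 7 tick 0 v(1,): B3->F4 leap 6st

(3, 1, R7, (1,))
(7, 0, R2, (0, 1))
(7, 0, R7, (1,))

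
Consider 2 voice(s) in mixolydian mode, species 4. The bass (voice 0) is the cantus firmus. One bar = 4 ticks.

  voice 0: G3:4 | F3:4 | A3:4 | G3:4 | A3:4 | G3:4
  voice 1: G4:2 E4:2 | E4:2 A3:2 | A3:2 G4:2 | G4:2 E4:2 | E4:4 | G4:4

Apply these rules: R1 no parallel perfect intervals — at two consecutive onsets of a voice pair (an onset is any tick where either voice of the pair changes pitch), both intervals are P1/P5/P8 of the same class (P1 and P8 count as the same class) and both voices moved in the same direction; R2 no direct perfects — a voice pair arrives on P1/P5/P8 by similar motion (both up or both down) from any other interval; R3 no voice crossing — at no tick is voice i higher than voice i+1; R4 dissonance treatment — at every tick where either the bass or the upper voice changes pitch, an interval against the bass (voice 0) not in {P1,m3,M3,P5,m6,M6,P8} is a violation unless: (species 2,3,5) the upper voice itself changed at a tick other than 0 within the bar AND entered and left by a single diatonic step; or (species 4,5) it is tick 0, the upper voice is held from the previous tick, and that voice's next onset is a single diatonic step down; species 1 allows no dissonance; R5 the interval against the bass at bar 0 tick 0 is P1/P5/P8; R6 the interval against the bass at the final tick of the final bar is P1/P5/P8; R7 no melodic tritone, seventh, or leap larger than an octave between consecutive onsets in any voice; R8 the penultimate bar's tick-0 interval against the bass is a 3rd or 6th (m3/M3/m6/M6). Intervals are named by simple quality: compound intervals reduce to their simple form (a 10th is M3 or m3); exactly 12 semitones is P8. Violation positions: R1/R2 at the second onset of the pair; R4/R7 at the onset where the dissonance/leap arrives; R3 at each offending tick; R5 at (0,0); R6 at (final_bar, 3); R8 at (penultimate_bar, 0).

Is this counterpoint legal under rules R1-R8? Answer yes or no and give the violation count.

No (4 violations)

bar 0: v0=G3 v1=G4 (P8)
bar 1: v0=F3 v1=E4 (M7)
bar 2: v0=A3 v1=A3 (P1)
bar 3: v0=G3 v1=G4 (P8)
bar 4: v0=A3 v1=E4 (P5)
bar 5: v0=G3 v1=G4 (P8)
  R4 @ bar1.0: F3/E4 M7 untreated
  R4 @ bar2.2: A3/G4 m7 untreated
  R7 @ bar2.2: A3->G4 leap 10st
  R8 @ bar4.0: penult P5 not 3rd/6th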